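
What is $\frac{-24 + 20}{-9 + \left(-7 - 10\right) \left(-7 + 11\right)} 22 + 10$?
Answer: $\frac{78}{7} \approx 11.143$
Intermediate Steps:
$\frac{-24 + 20}{-9 + \left(-7 - 10\right) \left(-7 + 11\right)} 22 + 10 = - \frac{4}{-9 - 68} \cdot 22 + 10 = - \frac{4}{-77} \cdot 22 + 10 = \left(-4\right) \left(- \frac{1}{77}\right) 22 + 10 = \frac{4}{77} \cdot 22 + 10 = \frac{8}{7} + 10 = \frac{78}{7}$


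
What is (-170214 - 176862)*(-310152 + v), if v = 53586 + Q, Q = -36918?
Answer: 101861252784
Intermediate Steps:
v = 16668 (v = 53586 - 36918 = 16668)
(-170214 - 176862)*(-310152 + v) = (-170214 - 176862)*(-310152 + 16668) = -347076*(-293484) = 101861252784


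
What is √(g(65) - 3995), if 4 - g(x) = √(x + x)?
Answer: √(-3991 - √130) ≈ 63.265*I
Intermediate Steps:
g(x) = 4 - √2*√x (g(x) = 4 - √(x + x) = 4 - √(2*x) = 4 - √2*√x)
√(g(65) - 3995) = √((4 - √2*√65) - 3995) = √((4 - √130) - 3995) = √(-3991 - √130)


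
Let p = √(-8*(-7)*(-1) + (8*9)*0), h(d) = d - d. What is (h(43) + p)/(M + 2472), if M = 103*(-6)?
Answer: I*√14/927 ≈ 0.0040363*I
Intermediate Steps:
h(d) = 0
M = -618
p = 2*I*√14 (p = √(56*(-1) + 72*0) = √(-56 + 0) = √(-56) = 2*I*√14 ≈ 7.4833*I)
(h(43) + p)/(M + 2472) = (0 + 2*I*√14)/(-618 + 2472) = (2*I*√14)/1854 = (2*I*√14)*(1/1854) = I*√14/927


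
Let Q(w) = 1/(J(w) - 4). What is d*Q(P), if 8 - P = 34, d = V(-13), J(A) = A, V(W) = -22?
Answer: 11/15 ≈ 0.73333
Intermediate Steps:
d = -22
P = -26 (P = 8 - 1*34 = 8 - 34 = -26)
Q(w) = 1/(-4 + w) (Q(w) = 1/(w - 4) = 1/(-4 + w))
d*Q(P) = -22/(-4 - 26) = -22/(-30) = -22*(-1/30) = 11/15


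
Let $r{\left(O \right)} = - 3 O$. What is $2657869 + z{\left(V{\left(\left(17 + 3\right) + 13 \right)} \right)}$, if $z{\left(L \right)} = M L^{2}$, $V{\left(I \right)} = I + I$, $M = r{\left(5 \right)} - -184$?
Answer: $3394033$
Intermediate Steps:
$M = 169$ ($M = \left(-3\right) 5 - -184 = -15 + 184 = 169$)
$V{\left(I \right)} = 2 I$
$z{\left(L \right)} = 169 L^{2}$
$2657869 + z{\left(V{\left(\left(17 + 3\right) + 13 \right)} \right)} = 2657869 + 169 \left(2 \left(\left(17 + 3\right) + 13\right)\right)^{2} = 2657869 + 169 \left(2 \left(20 + 13\right)\right)^{2} = 2657869 + 169 \left(2 \cdot 33\right)^{2} = 2657869 + 169 \cdot 66^{2} = 2657869 + 169 \cdot 4356 = 2657869 + 736164 = 3394033$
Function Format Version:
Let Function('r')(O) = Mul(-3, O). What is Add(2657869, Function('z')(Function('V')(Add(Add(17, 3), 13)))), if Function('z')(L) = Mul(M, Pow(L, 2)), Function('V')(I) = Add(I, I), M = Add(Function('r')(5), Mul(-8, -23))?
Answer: 3394033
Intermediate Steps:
M = 169 (M = Add(Mul(-3, 5), Mul(-8, -23)) = Add(-15, 184) = 169)
Function('V')(I) = Mul(2, I)
Function('z')(L) = Mul(169, Pow(L, 2))
Add(2657869, Function('z')(Function('V')(Add(Add(17, 3), 13)))) = Add(2657869, Mul(169, Pow(Mul(2, Add(Add(17, 3), 13)), 2))) = Add(2657869, Mul(169, Pow(Mul(2, Add(20, 13)), 2))) = Add(2657869, Mul(169, Pow(Mul(2, 33), 2))) = Add(2657869, Mul(169, Pow(66, 2))) = Add(2657869, Mul(169, 4356)) = Add(2657869, 736164) = 3394033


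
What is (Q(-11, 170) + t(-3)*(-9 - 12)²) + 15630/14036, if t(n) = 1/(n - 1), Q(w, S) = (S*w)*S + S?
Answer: -4461190119/14036 ≈ -3.1784e+5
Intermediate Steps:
Q(w, S) = S + w*S² (Q(w, S) = w*S² + S = S + w*S²)
t(n) = 1/(-1 + n)
(Q(-11, 170) + t(-3)*(-9 - 12)²) + 15630/14036 = (170*(1 + 170*(-11)) + (-9 - 12)²/(-1 - 3)) + 15630/14036 = (170*(1 - 1870) + (-21)²/(-4)) + 15630*(1/14036) = (170*(-1869) - ¼*441) + 7815/7018 = (-317730 - 441/4) + 7815/7018 = -1271361/4 + 7815/7018 = -4461190119/14036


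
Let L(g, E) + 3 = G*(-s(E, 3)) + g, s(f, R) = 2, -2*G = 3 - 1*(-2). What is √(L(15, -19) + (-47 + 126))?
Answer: 4*√6 ≈ 9.7980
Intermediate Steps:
G = -5/2 (G = -(3 - 1*(-2))/2 = -(3 + 2)/2 = -½*5 = -5/2 ≈ -2.5000)
L(g, E) = 2 + g (L(g, E) = -3 + (-(-5)*2/2 + g) = -3 + (-5/2*(-2) + g) = -3 + (5 + g) = 2 + g)
√(L(15, -19) + (-47 + 126)) = √((2 + 15) + (-47 + 126)) = √(17 + 79) = √96 = 4*√6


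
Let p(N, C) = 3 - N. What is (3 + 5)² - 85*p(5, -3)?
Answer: 234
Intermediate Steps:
(3 + 5)² - 85*p(5, -3) = (3 + 5)² - 85*(3 - 1*5) = 8² - 85*(3 - 5) = 64 - 85*(-2) = 64 + 170 = 234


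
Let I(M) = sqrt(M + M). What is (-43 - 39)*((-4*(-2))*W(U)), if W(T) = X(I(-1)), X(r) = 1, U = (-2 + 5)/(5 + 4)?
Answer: -656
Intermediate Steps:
U = 1/3 (U = 3/9 = 3*(1/9) = 1/3 ≈ 0.33333)
I(M) = sqrt(2)*sqrt(M) (I(M) = sqrt(2*M) = sqrt(2)*sqrt(M))
W(T) = 1
(-43 - 39)*((-4*(-2))*W(U)) = (-43 - 39)*(-4*(-2)*1) = -656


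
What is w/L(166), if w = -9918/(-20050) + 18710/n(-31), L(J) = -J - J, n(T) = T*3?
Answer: 187106563/309531900 ≈ 0.60448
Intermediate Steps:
n(T) = 3*T
L(J) = -2*J
w = -187106563/932325 (w = -9918/(-20050) + 18710/((3*(-31))) = -9918*(-1/20050) + 18710/(-93) = 4959/10025 + 18710*(-1/93) = 4959/10025 - 18710/93 = -187106563/932325 ≈ -200.69)
w/L(166) = -187106563/(932325*((-2*166))) = -187106563/932325/(-332) = -187106563/932325*(-1/332) = 187106563/309531900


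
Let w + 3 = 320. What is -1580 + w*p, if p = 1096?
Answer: 345852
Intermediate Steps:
w = 317 (w = -3 + 320 = 317)
-1580 + w*p = -1580 + 317*1096 = -1580 + 347432 = 345852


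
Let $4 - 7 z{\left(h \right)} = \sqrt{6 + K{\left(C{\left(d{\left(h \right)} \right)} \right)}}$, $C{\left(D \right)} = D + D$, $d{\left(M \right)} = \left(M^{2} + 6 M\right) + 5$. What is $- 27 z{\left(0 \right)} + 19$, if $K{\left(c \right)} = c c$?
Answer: $\frac{25}{7} + \frac{27 \sqrt{106}}{7} \approx 43.283$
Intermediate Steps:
$d{\left(M \right)} = 5 + M^{2} + 6 M$
$C{\left(D \right)} = 2 D$
$K{\left(c \right)} = c^{2}$
$z{\left(h \right)} = \frac{4}{7} - \frac{\sqrt{6 + \left(10 + 2 h^{2} + 12 h\right)^{2}}}{7}$ ($z{\left(h \right)} = \frac{4}{7} - \frac{\sqrt{6 + \left(2 \left(5 + h^{2} + 6 h\right)\right)^{2}}}{7} = \frac{4}{7} - \frac{\sqrt{6 + \left(10 + 2 h^{2} + 12 h\right)^{2}}}{7}$)
$- 27 z{\left(0 \right)} + 19 = - 27 \left(\frac{4}{7} - \frac{\sqrt{6 + 4 \left(5 + 0^{2} + 6 \cdot 0\right)^{2}}}{7}\right) + 19 = - 27 \left(\frac{4}{7} - \frac{\sqrt{6 + 4 \left(5 + 0 + 0\right)^{2}}}{7}\right) + 19 = - 27 \left(\frac{4}{7} - \frac{\sqrt{6 + 4 \cdot 5^{2}}}{7}\right) + 19 = - 27 \left(\frac{4}{7} - \frac{\sqrt{6 + 4 \cdot 25}}{7}\right) + 19 = - 27 \left(\frac{4}{7} - \frac{\sqrt{6 + 100}}{7}\right) + 19 = - 27 \left(\frac{4}{7} - \frac{\sqrt{106}}{7}\right) + 19 = \left(- \frac{108}{7} + \frac{27 \sqrt{106}}{7}\right) + 19 = \frac{25}{7} + \frac{27 \sqrt{106}}{7}$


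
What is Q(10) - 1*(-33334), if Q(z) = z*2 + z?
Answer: 33364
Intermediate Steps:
Q(z) = 3*z (Q(z) = 2*z + z = 3*z)
Q(10) - 1*(-33334) = 3*10 - 1*(-33334) = 30 + 33334 = 33364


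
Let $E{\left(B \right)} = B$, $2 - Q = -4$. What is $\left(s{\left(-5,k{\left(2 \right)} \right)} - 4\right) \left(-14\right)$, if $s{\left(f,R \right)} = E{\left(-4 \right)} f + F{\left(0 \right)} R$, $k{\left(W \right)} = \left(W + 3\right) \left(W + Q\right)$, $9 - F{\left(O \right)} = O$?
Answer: $-5264$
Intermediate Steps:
$Q = 6$ ($Q = 2 - -4 = 2 + 4 = 6$)
$F{\left(O \right)} = 9 - O$
$k{\left(W \right)} = \left(3 + W\right) \left(6 + W\right)$ ($k{\left(W \right)} = \left(W + 3\right) \left(W + 6\right) = \left(3 + W\right) \left(6 + W\right)$)
$s{\left(f,R \right)} = - 4 f + 9 R$ ($s{\left(f,R \right)} = - 4 f + \left(9 - 0\right) R = - 4 f + \left(9 + 0\right) R = - 4 f + 9 R$)
$\left(s{\left(-5,k{\left(2 \right)} \right)} - 4\right) \left(-14\right) = \left(\left(\left(-4\right) \left(-5\right) + 9 \left(18 + 2^{2} + 9 \cdot 2\right)\right) - 4\right) \left(-14\right) = \left(\left(20 + 9 \left(18 + 4 + 18\right)\right) - 4\right) \left(-14\right) = \left(\left(20 + 9 \cdot 40\right) - 4\right) \left(-14\right) = \left(\left(20 + 360\right) - 4\right) \left(-14\right) = \left(380 - 4\right) \left(-14\right) = 376 \left(-14\right) = -5264$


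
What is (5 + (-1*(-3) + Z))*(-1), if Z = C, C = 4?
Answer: -12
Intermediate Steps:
Z = 4
(5 + (-1*(-3) + Z))*(-1) = (5 + (-1*(-3) + 4))*(-1) = (5 + (3 + 4))*(-1) = (5 + 7)*(-1) = 12*(-1) = -12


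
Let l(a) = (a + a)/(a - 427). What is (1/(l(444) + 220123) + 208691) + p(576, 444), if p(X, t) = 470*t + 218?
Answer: 1563026857648/3742979 ≈ 4.1759e+5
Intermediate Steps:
p(X, t) = 218 + 470*t
l(a) = 2*a/(-427 + a) (l(a) = (2*a)/(-427 + a) = 2*a/(-427 + a))
(1/(l(444) + 220123) + 208691) + p(576, 444) = (1/(2*444/(-427 + 444) + 220123) + 208691) + (218 + 470*444) = (1/(2*444/17 + 220123) + 208691) + (218 + 208680) = (1/(2*444*(1/17) + 220123) + 208691) + 208898 = (1/(888/17 + 220123) + 208691) + 208898 = (1/(3742979/17) + 208691) + 208898 = (17/3742979 + 208691) + 208898 = 781126030506/3742979 + 208898 = 1563026857648/3742979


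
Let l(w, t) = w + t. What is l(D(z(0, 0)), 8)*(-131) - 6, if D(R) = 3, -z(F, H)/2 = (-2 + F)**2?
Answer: -1447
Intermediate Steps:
z(F, H) = -2*(-2 + F)**2
l(w, t) = t + w
l(D(z(0, 0)), 8)*(-131) - 6 = (8 + 3)*(-131) - 6 = 11*(-131) - 6 = -1441 - 6 = -1447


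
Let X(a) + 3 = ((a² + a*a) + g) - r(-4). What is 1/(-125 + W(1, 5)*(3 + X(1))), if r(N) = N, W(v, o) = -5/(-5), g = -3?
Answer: -1/122 ≈ -0.0081967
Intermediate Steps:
W(v, o) = 1 (W(v, o) = -5*(-⅕) = 1)
X(a) = -2 + 2*a² (X(a) = -3 + (((a² + a*a) - 3) - 1*(-4)) = -3 + (((a² + a²) - 3) + 4) = -3 + ((2*a² - 3) + 4) = -3 + ((-3 + 2*a²) + 4) = -3 + (1 + 2*a²) = -2 + 2*a²)
1/(-125 + W(1, 5)*(3 + X(1))) = 1/(-125 + 1*(3 + (-2 + 2*1²))) = 1/(-125 + 1*(3 + (-2 + 2*1))) = 1/(-125 + 1*(3 + (-2 + 2))) = 1/(-125 + 1*(3 + 0)) = 1/(-125 + 1*3) = 1/(-125 + 3) = 1/(-122) = -1/122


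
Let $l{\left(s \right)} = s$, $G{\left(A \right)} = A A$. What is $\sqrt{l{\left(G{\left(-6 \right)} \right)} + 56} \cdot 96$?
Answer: $192 \sqrt{23} \approx 920.8$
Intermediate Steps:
$G{\left(A \right)} = A^{2}$
$\sqrt{l{\left(G{\left(-6 \right)} \right)} + 56} \cdot 96 = \sqrt{\left(-6\right)^{2} + 56} \cdot 96 = \sqrt{36 + 56} \cdot 96 = \sqrt{92} \cdot 96 = 2 \sqrt{23} \cdot 96 = 192 \sqrt{23}$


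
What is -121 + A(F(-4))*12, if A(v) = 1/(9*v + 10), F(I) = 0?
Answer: -599/5 ≈ -119.80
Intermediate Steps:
A(v) = 1/(10 + 9*v)
-121 + A(F(-4))*12 = -121 + 12/(10 + 9*0) = -121 + 12/(10 + 0) = -121 + 12/10 = -121 + (⅒)*12 = -121 + 6/5 = -599/5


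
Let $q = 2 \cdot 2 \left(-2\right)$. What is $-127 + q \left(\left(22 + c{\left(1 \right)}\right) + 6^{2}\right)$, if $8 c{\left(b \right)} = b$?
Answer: $-592$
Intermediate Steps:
$c{\left(b \right)} = \frac{b}{8}$
$q = -8$ ($q = 2 \left(-4\right) = -8$)
$-127 + q \left(\left(22 + c{\left(1 \right)}\right) + 6^{2}\right) = -127 - 8 \left(\left(22 + \frac{1}{8} \cdot 1\right) + 6^{2}\right) = -127 - 8 \left(\left(22 + \frac{1}{8}\right) + 36\right) = -127 - 8 \left(\frac{177}{8} + 36\right) = -127 - 465 = -592$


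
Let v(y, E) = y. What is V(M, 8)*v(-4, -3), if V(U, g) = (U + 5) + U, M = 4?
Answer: -52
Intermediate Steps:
V(U, g) = 5 + 2*U (V(U, g) = (5 + U) + U = 5 + 2*U)
V(M, 8)*v(-4, -3) = (5 + 2*4)*(-4) = (5 + 8)*(-4) = 13*(-4) = -52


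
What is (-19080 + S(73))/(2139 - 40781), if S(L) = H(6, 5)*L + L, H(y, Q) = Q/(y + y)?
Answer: 227719/463704 ≈ 0.49109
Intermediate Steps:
H(y, Q) = Q/(2*y) (H(y, Q) = Q/((2*y)) = (1/(2*y))*Q = Q/(2*y))
S(L) = 17*L/12 (S(L) = ((½)*5/6)*L + L = ((½)*5*(⅙))*L + L = 5*L/12 + L = 17*L/12)
(-19080 + S(73))/(2139 - 40781) = (-19080 + (17/12)*73)/(2139 - 40781) = (-19080 + 1241/12)/(-38642) = -227719/12*(-1/38642) = 227719/463704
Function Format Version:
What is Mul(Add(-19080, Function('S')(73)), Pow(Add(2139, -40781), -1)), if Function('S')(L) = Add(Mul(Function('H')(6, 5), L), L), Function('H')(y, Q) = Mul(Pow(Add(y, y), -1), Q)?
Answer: Rational(227719, 463704) ≈ 0.49109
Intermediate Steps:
Function('H')(y, Q) = Mul(Rational(1, 2), Q, Pow(y, -1)) (Function('H')(y, Q) = Mul(Pow(Mul(2, y), -1), Q) = Mul(Mul(Rational(1, 2), Pow(y, -1)), Q) = Mul(Rational(1, 2), Q, Pow(y, -1)))
Function('S')(L) = Mul(Rational(17, 12), L) (Function('S')(L) = Add(Mul(Mul(Rational(1, 2), 5, Pow(6, -1)), L), L) = Add(Mul(Mul(Rational(1, 2), 5, Rational(1, 6)), L), L) = Add(Mul(Rational(5, 12), L), L) = Mul(Rational(17, 12), L))
Mul(Add(-19080, Function('S')(73)), Pow(Add(2139, -40781), -1)) = Mul(Add(-19080, Mul(Rational(17, 12), 73)), Pow(Add(2139, -40781), -1)) = Mul(Add(-19080, Rational(1241, 12)), Pow(-38642, -1)) = Mul(Rational(-227719, 12), Rational(-1, 38642)) = Rational(227719, 463704)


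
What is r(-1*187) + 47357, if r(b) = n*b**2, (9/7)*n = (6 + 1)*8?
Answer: 14134061/9 ≈ 1.5705e+6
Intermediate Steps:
n = 392/9 (n = 7*((6 + 1)*8)/9 = 7*(7*8)/9 = (7/9)*56 = 392/9 ≈ 43.556)
r(b) = 392*b**2/9
r(-1*187) + 47357 = 392*(-1*187)**2/9 + 47357 = (392/9)*(-187)**2 + 47357 = (392/9)*34969 + 47357 = 13707848/9 + 47357 = 14134061/9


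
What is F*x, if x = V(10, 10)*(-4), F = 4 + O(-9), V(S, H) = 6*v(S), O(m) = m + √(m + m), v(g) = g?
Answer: 1200 - 720*I*√2 ≈ 1200.0 - 1018.2*I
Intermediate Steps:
O(m) = m + √2*√m (O(m) = m + √(2*m) = m + √2*√m)
V(S, H) = 6*S
F = -5 + 3*I*√2 (F = 4 + (-9 + √2*√(-9)) = 4 + (-9 + √2*(3*I)) = 4 + (-9 + 3*I*√2) = -5 + 3*I*√2 ≈ -5.0 + 4.2426*I)
x = -240 (x = (6*10)*(-4) = 60*(-4) = -240)
F*x = (-5 + 3*I*√2)*(-240) = 1200 - 720*I*√2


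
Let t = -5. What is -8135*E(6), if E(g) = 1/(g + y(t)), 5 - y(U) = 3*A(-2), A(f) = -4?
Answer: -8135/23 ≈ -353.70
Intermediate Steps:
y(U) = 17 (y(U) = 5 - 3*(-4) = 5 - 1*(-12) = 5 + 12 = 17)
E(g) = 1/(17 + g) (E(g) = 1/(g + 17) = 1/(17 + g))
-8135*E(6) = -8135/(17 + 6) = -8135/23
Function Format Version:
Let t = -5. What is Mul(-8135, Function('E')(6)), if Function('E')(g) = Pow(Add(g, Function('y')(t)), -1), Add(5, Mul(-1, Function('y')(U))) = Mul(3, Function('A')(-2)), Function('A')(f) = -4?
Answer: Rational(-8135, 23) ≈ -353.70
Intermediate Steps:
Function('y')(U) = 17 (Function('y')(U) = Add(5, Mul(-1, Mul(3, -4))) = Add(5, Mul(-1, -12)) = Add(5, 12) = 17)
Function('E')(g) = Pow(Add(17, g), -1) (Function('E')(g) = Pow(Add(g, 17), -1) = Pow(Add(17, g), -1))
Mul(-8135, Function('E')(6)) = Mul(-8135, Pow(Add(17, 6), -1)) = Mul(-8135, Pow(23, -1)) = Mul(-8135, Rational(1, 23)) = Rational(-8135, 23)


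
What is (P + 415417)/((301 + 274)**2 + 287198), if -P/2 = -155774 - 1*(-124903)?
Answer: 159053/205941 ≈ 0.77232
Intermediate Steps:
P = 61742 (P = -2*(-155774 - 1*(-124903)) = -2*(-155774 + 124903) = -2*(-30871) = 61742)
(P + 415417)/((301 + 274)**2 + 287198) = (61742 + 415417)/((301 + 274)**2 + 287198) = 477159/(575**2 + 287198) = 477159/(330625 + 287198) = 477159/617823 = 477159*(1/617823) = 159053/205941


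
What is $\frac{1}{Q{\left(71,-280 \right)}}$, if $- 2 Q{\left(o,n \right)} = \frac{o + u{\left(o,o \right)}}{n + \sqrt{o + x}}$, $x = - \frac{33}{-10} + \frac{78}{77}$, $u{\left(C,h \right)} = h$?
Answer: $\frac{280}{71} - \frac{\sqrt{44653070}}{54670} \approx 3.8214$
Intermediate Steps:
$x = \frac{3321}{770}$ ($x = \left(-33\right) \left(- \frac{1}{10}\right) + 78 \cdot \frac{1}{77} = \frac{33}{10} + \frac{78}{77} = \frac{3321}{770} \approx 4.313$)
$Q{\left(o,n \right)} = - \frac{o}{n + \sqrt{\frac{3321}{770} + o}}$ ($Q{\left(o,n \right)} = - \frac{\left(o + o\right) \frac{1}{n + \sqrt{o + \frac{3321}{770}}}}{2} = - \frac{2 o \frac{1}{n + \sqrt{\frac{3321}{770} + o}}}{2} = - \frac{o}{n + \sqrt{\frac{3321}{770} + o}}$)
$\frac{1}{Q{\left(71,-280 \right)}} = \frac{1}{\left(-770\right) 71 \frac{1}{770 \left(-280\right) + \sqrt{770} \sqrt{3321 + 770 \cdot 71}}} = \frac{1}{\left(-770\right) 71 \frac{1}{-215600 + \sqrt{770} \sqrt{3321 + 54670}}} = \frac{1}{\left(-770\right) 71 \frac{1}{-215600 + \sqrt{770} \sqrt{57991}}} = \frac{1}{\left(-770\right) 71 \frac{1}{-215600 + \sqrt{44653070}}} = \frac{1}{\left(-54670\right) \frac{1}{-215600 + \sqrt{44653070}}} = \frac{280}{71} - \frac{\sqrt{44653070}}{54670}$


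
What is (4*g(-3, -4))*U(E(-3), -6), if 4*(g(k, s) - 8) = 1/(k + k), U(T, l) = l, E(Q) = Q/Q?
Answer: -191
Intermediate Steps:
E(Q) = 1
g(k, s) = 8 + 1/(8*k) (g(k, s) = 8 + 1/(4*(k + k)) = 8 + 1/(4*((2*k))) = 8 + (1/(2*k))/4 = 8 + 1/(8*k))
(4*g(-3, -4))*U(E(-3), -6) = (4*(8 + (⅛)/(-3)))*(-6) = (4*(8 + (⅛)*(-⅓)))*(-6) = (4*(8 - 1/24))*(-6) = (4*(191/24))*(-6) = (191/6)*(-6) = -191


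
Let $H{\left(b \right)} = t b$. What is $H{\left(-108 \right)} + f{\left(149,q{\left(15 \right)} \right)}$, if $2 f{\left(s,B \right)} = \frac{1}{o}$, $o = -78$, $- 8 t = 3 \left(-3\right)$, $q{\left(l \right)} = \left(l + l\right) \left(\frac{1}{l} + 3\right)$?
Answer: $- \frac{18955}{156} \approx -121.51$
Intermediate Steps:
$q{\left(l \right)} = 2 l \left(3 + \frac{1}{l}\right)$
$t = \frac{9}{8}$ ($t = - \frac{3 \left(-3\right)}{8} = \left(- \frac{1}{8}\right) \left(-9\right) = \frac{9}{8} \approx 1.125$)
$f{\left(s,B \right)} = - \frac{1}{156}$ ($f{\left(s,B \right)} = \frac{1}{2 \left(-78\right)} = \frac{1}{2} \left(- \frac{1}{78}\right) = - \frac{1}{156}$)
$H{\left(b \right)} = \frac{9 b}{8}$
$H{\left(-108 \right)} + f{\left(149,q{\left(15 \right)} \right)} = \frac{9}{8} \left(-108\right) - \frac{1}{156} = - \frac{243}{2} - \frac{1}{156} = - \frac{18955}{156}$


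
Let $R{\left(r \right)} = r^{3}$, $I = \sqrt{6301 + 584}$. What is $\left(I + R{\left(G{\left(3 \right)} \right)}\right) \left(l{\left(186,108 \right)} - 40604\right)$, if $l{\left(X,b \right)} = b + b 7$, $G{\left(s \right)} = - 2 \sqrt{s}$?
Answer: $- 357660 \sqrt{85} + 953760 \sqrt{3} \approx -1.6455 \cdot 10^{6}$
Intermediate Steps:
$I = 9 \sqrt{85}$ ($I = \sqrt{6885} = 9 \sqrt{85} \approx 82.976$)
$l{\left(X,b \right)} = 8 b$ ($l{\left(X,b \right)} = b + 7 b = 8 b$)
$\left(I + R{\left(G{\left(3 \right)} \right)}\right) \left(l{\left(186,108 \right)} - 40604\right) = \left(9 \sqrt{85} + \left(- 2 \sqrt{3}\right)^{3}\right) \left(8 \cdot 108 - 40604\right) = \left(9 \sqrt{85} - 24 \sqrt{3}\right) \left(864 - 40604\right) = \left(- 24 \sqrt{3} + 9 \sqrt{85}\right) \left(-39740\right) = - 357660 \sqrt{85} + 953760 \sqrt{3}$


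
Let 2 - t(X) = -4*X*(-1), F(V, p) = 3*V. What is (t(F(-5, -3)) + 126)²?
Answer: 35344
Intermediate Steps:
t(X) = 2 - 4*X (t(X) = 2 - (-4*X)*(-1) = 2 - 4*X)
(t(F(-5, -3)) + 126)² = ((2 - 12*(-5)) + 126)² = ((2 - 4*(-15)) + 126)² = ((2 + 60) + 126)² = (62 + 126)² = 188² = 35344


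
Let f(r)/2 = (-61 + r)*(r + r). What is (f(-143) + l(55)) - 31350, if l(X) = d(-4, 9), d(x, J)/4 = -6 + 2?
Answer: 85322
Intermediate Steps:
d(x, J) = -16 (d(x, J) = 4*(-6 + 2) = 4*(-4) = -16)
l(X) = -16
f(r) = 4*r*(-61 + r) (f(r) = 2*((-61 + r)*(r + r)) = 2*((-61 + r)*(2*r)) = 2*(2*r*(-61 + r)) = 4*r*(-61 + r))
(f(-143) + l(55)) - 31350 = (4*(-143)*(-61 - 143) - 16) - 31350 = (4*(-143)*(-204) - 16) - 31350 = (116688 - 16) - 31350 = 116672 - 31350 = 85322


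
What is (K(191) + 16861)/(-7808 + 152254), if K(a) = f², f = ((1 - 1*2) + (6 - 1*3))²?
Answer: 16877/144446 ≈ 0.11684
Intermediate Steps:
f = 4 (f = ((1 - 2) + (6 - 3))² = (-1 + 3)² = 2² = 4)
K(a) = 16 (K(a) = 4² = 16)
(K(191) + 16861)/(-7808 + 152254) = (16 + 16861)/(-7808 + 152254) = 16877/144446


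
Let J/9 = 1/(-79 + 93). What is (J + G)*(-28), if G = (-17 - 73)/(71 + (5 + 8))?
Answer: 12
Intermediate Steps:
J = 9/14 (J = 9/(-79 + 93) = 9/14 ≈ 0.64286)
G = -15/14 (G = -90/(71 + 13) = -90/84 = -90*1/84 = -15/14 ≈ -1.0714)
(J + G)*(-28) = (9/14 - 15/14)*(-28) = -3/7*(-28) = 12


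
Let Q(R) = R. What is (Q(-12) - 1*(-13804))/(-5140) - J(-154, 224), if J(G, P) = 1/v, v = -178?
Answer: -612459/228730 ≈ -2.6777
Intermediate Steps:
J(G, P) = -1/178 (J(G, P) = 1/(-178) = -1/178)
(Q(-12) - 1*(-13804))/(-5140) - J(-154, 224) = (-12 - 1*(-13804))/(-5140) - 1*(-1/178) = (-12 + 13804)*(-1/5140) + 1/178 = 13792*(-1/5140) + 1/178 = -3448/1285 + 1/178 = -612459/228730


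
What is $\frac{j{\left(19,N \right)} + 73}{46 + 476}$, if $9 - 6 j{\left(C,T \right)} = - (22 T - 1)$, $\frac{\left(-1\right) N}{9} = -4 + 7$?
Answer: $- \frac{37}{783} \approx -0.047254$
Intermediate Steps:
$N = -27$ ($N = - 9 \left(-4 + 7\right) = \left(-9\right) 3 = -27$)
$j{\left(C,T \right)} = \frac{4}{3} + \frac{11 T}{3}$ ($j{\left(C,T \right)} = \frac{3}{2} - \frac{\left(-1\right) \left(22 T - 1\right)}{6} = \frac{3}{2} - \frac{\left(-1\right) \left(-1 + 22 T\right)}{6} = \frac{3}{2} - \frac{1 - 22 T}{6} = \frac{3}{2} + \left(- \frac{1}{6} + \frac{11 T}{3}\right) = \frac{4}{3} + \frac{11 T}{3}$)
$\frac{j{\left(19,N \right)} + 73}{46 + 476} = \frac{\left(\frac{4}{3} + \frac{11}{3} \left(-27\right)\right) + 73}{46 + 476} = \frac{\left(\frac{4}{3} - 99\right) + 73}{522} = \left(- \frac{293}{3} + 73\right) \frac{1}{522} = \left(- \frac{74}{3}\right) \frac{1}{522} = - \frac{37}{783}$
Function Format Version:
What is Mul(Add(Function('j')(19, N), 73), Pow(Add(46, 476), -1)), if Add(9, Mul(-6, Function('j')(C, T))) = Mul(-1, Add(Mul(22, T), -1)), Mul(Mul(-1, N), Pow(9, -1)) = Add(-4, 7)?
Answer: Rational(-37, 783) ≈ -0.047254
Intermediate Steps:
N = -27 (N = Mul(-9, Add(-4, 7)) = Mul(-9, 3) = -27)
Function('j')(C, T) = Add(Rational(4, 3), Mul(Rational(11, 3), T)) (Function('j')(C, T) = Add(Rational(3, 2), Mul(Rational(-1, 6), Mul(-1, Add(Mul(22, T), -1)))) = Add(Rational(3, 2), Mul(Rational(-1, 6), Mul(-1, Add(-1, Mul(22, T))))) = Add(Rational(3, 2), Mul(Rational(-1, 6), Add(1, Mul(-22, T)))) = Add(Rational(3, 2), Add(Rational(-1, 6), Mul(Rational(11, 3), T))) = Add(Rational(4, 3), Mul(Rational(11, 3), T)))
Mul(Add(Function('j')(19, N), 73), Pow(Add(46, 476), -1)) = Mul(Add(Add(Rational(4, 3), Mul(Rational(11, 3), -27)), 73), Pow(Add(46, 476), -1)) = Mul(Add(Add(Rational(4, 3), -99), 73), Pow(522, -1)) = Mul(Add(Rational(-293, 3), 73), Rational(1, 522)) = Mul(Rational(-74, 3), Rational(1, 522)) = Rational(-37, 783)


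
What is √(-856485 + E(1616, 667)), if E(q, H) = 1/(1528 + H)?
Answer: I*√4126566139930/2195 ≈ 925.46*I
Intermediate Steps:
√(-856485 + E(1616, 667)) = √(-856485 + 1/(1528 + 667)) = √(-856485 + 1/2195) = √(-1879984574/2195) = I*√4126566139930/2195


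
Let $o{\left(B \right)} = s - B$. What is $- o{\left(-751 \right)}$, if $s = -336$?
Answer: $-415$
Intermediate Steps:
$o{\left(B \right)} = -336 - B$
$- o{\left(-751 \right)} = - (-336 - -751) = - (-336 + 751) = \left(-1\right) 415 = -415$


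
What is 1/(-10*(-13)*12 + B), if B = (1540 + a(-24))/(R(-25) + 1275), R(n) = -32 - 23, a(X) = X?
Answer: 305/476179 ≈ 0.00064052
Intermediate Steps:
R(n) = -55
B = 379/305 (B = (1540 - 24)/(-55 + 1275) = 1516/1220 = 1516*(1/1220) = 379/305 ≈ 1.2426)
1/(-10*(-13)*12 + B) = 1/(-10*(-13)*12 + 379/305) = 1/(130*12 + 379/305) = 1/(1560 + 379/305) = 1/(476179/305) = 305/476179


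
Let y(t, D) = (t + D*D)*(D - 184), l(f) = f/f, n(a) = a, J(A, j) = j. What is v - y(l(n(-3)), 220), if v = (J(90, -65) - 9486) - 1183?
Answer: -1753170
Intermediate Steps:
l(f) = 1
y(t, D) = (-184 + D)*(t + D²) (y(t, D) = (t + D²)*(-184 + D) = (-184 + D)*(t + D²))
v = -10734 (v = (-65 - 9486) - 1183 = -9551 - 1183 = -10734)
v - y(l(n(-3)), 220) = -10734 - (220³ - 184*1 - 184*220² + 220*1) = -10734 - (10648000 - 184 - 184*48400 + 220) = -10734 - (10648000 - 184 - 8905600 + 220) = -10734 - 1*1742436 = -10734 - 1742436 = -1753170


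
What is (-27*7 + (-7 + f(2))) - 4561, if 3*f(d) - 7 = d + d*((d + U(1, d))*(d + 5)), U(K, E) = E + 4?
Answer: -14150/3 ≈ -4716.7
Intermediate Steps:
U(K, E) = 4 + E
f(d) = 7/3 + d/3 + d*(4 + 2*d)*(5 + d)/3 (f(d) = 7/3 + (d + d*((d + (4 + d))*(d + 5)))/3 = 7/3 + (d + d*((4 + 2*d)*(5 + d)))/3 = 7/3 + (d + d*(4 + 2*d)*(5 + d))/3 = 7/3 + (d/3 + d*(4 + 2*d)*(5 + d)/3) = 7/3 + d/3 + d*(4 + 2*d)*(5 + d)/3)
(-27*7 + (-7 + f(2))) - 4561 = (-27*7 + (-7 + (7/3 + 7*2 + (⅔)*2³ + (14/3)*2²))) - 4561 = (-189 + (-7 + (7/3 + 14 + (⅔)*8 + (14/3)*4))) - 4561 = (-189 + (-7 + (7/3 + 14 + 16/3 + 56/3))) - 4561 = (-189 + (-7 + 121/3)) - 4561 = (-189 + 100/3) - 4561 = -467/3 - 4561 = -14150/3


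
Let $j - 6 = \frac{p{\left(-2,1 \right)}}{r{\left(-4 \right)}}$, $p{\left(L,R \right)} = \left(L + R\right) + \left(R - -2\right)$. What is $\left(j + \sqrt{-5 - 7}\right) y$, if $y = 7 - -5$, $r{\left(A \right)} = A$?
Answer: $66 + 24 i \sqrt{3} \approx 66.0 + 41.569 i$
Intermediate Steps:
$p{\left(L,R \right)} = 2 + L + 2 R$ ($p{\left(L,R \right)} = \left(L + R\right) + \left(R + 2\right) = \left(L + R\right) + \left(2 + R\right) = 2 + L + 2 R$)
$y = 12$ ($y = 7 + 5 = 12$)
$j = \frac{11}{2}$ ($j = 6 + \frac{2 - 2 + 2 \cdot 1}{-4} = 6 + \left(2 - 2 + 2\right) \left(- \frac{1}{4}\right) = 6 + 2 \left(- \frac{1}{4}\right) = 6 - \frac{1}{2} = \frac{11}{2} \approx 5.5$)
$\left(j + \sqrt{-5 - 7}\right) y = \left(\frac{11}{2} + \sqrt{-5 - 7}\right) 12 = \left(\frac{11}{2} + \sqrt{-12}\right) 12 = \left(\frac{11}{2} + 2 i \sqrt{3}\right) 12 = 66 + 24 i \sqrt{3}$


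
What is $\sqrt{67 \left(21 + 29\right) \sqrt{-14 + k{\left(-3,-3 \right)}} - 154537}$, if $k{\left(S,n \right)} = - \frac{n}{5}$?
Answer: $\sqrt{-154537 + 670 i \sqrt{335}} \approx 15.585 + 393.42 i$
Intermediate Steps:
$k{\left(S,n \right)} = - \frac{n}{5}$
$\sqrt{67 \left(21 + 29\right) \sqrt{-14 + k{\left(-3,-3 \right)}} - 154537} = \sqrt{67 \left(21 + 29\right) \sqrt{-14 - - \frac{3}{5}} - 154537} = \sqrt{67 \cdot 50 \sqrt{-14 + \frac{3}{5}} - 154537} = \sqrt{3350 \sqrt{- \frac{67}{5}} - 154537} = \sqrt{3350 \frac{i \sqrt{335}}{5} - 154537} = \sqrt{670 i \sqrt{335} - 154537} = \sqrt{-154537 + 670 i \sqrt{335}}$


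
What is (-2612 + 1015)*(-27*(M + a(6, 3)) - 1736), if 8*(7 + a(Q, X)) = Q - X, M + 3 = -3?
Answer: 17824117/8 ≈ 2.2280e+6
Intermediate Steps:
M = -6 (M = -3 - 3 = -6)
a(Q, X) = -7 - X/8 + Q/8 (a(Q, X) = -7 + (Q - X)/8 = -7 + (-X/8 + Q/8) = -7 - X/8 + Q/8)
(-2612 + 1015)*(-27*(M + a(6, 3)) - 1736) = (-2612 + 1015)*(-27*(-6 + (-7 - ⅛*3 + (⅛)*6)) - 1736) = -1597*(-27*(-6 + (-7 - 3/8 + ¾)) - 1736) = -1597*(-27*(-6 - 53/8) - 1736) = -1597*(-27*(-101/8) - 1736) = -1597*(2727/8 - 1736) = -1597*(-11161/8) = 17824117/8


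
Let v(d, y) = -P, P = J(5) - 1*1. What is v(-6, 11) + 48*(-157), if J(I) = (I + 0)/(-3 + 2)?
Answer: -7530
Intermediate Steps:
J(I) = -I (J(I) = I/(-1) = I*(-1) = -I)
P = -6 (P = -1*5 - 1*1 = -5 - 1 = -6)
v(d, y) = 6 (v(d, y) = -1*(-6) = 6)
v(-6, 11) + 48*(-157) = 6 + 48*(-157) = 6 - 7536 = -7530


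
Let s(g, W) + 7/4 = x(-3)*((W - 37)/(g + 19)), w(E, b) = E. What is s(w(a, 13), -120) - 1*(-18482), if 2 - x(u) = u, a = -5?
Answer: 515877/28 ≈ 18424.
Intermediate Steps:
x(u) = 2 - u
s(g, W) = -7/4 + 5*(-37 + W)/(19 + g) (s(g, W) = -7/4 + (2 - 1*(-3))*((W - 37)/(g + 19)) = -7/4 + (2 + 3)*((-37 + W)/(19 + g)) = -7/4 + 5*((-37 + W)/(19 + g)) = -7/4 + 5*(-37 + W)/(19 + g))
s(w(a, 13), -120) - 1*(-18482) = (-873 - 7*(-5) + 20*(-120))/(4*(19 - 5)) - 1*(-18482) = (¼)*(-873 + 35 - 2400)/14 + 18482 = (¼)*(1/14)*(-3238) + 18482 = -1619/28 + 18482 = 515877/28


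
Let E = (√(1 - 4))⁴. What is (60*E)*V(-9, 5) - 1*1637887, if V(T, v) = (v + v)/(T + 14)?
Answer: -1636807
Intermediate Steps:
E = 9 (E = (√(-3))⁴ = (I*√3)⁴ = 9)
V(T, v) = 2*v/(14 + T) (V(T, v) = (2*v)/(14 + T) = 2*v/(14 + T))
(60*E)*V(-9, 5) - 1*1637887 = (60*9)*(2*5/(14 - 9)) - 1*1637887 = 540*(2*5/5) - 1637887 = 540*(2*5*(⅕)) - 1637887 = 540*2 - 1637887 = 1080 - 1637887 = -1636807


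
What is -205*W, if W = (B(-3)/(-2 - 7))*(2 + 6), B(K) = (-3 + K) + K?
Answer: -1640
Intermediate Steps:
B(K) = -3 + 2*K
W = 8 (W = ((-3 + 2*(-3))/(-2 - 7))*(2 + 6) = ((-3 - 6)/(-9))*8 = -9*(-1/9)*8 = 1*8 = 8)
-205*W = -205*8 = -1640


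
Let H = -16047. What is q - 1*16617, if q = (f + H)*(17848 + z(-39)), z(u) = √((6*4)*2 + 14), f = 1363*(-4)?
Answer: -383730769 - 21499*√62 ≈ -3.8390e+8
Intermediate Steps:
f = -5452
z(u) = √62 (z(u) = √(24*2 + 14) = √(48 + 14) = √62)
q = -383714152 - 21499*√62 (q = (-5452 - 16047)*(17848 + √62) = -21499*(17848 + √62) = -383714152 - 21499*√62 ≈ -3.8388e+8)
q - 1*16617 = (-383714152 - 21499*√62) - 1*16617 = (-383714152 - 21499*√62) - 16617 = -383730769 - 21499*√62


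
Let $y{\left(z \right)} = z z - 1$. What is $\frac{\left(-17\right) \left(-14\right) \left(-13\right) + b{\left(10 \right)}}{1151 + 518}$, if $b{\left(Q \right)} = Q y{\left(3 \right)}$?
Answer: $- \frac{3014}{1669} \approx -1.8059$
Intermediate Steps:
$y{\left(z \right)} = -1 + z^{2}$ ($y{\left(z \right)} = z^{2} - 1 = -1 + z^{2}$)
$b{\left(Q \right)} = 8 Q$ ($b{\left(Q \right)} = Q \left(-1 + 3^{2}\right) = Q \left(-1 + 9\right) = Q 8 = 8 Q$)
$\frac{\left(-17\right) \left(-14\right) \left(-13\right) + b{\left(10 \right)}}{1151 + 518} = \frac{\left(-17\right) \left(-14\right) \left(-13\right) + 8 \cdot 10}{1151 + 518} = \frac{238 \left(-13\right) + 80}{1669} = \left(-3094 + 80\right) \frac{1}{1669} = \left(-3014\right) \frac{1}{1669} = - \frac{3014}{1669}$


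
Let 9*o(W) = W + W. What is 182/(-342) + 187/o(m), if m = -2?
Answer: -288157/684 ≈ -421.28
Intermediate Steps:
o(W) = 2*W/9 (o(W) = (W + W)/9 = (2*W)/9 = 2*W/9)
182/(-342) + 187/o(m) = 182/(-342) + 187/(((2/9)*(-2))) = 182*(-1/342) + 187/(-4/9) = -91/171 + 187*(-9/4) = -91/171 - 1683/4 = -288157/684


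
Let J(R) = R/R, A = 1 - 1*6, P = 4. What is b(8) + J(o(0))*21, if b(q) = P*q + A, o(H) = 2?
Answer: 48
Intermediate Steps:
A = -5 (A = 1 - 6 = -5)
J(R) = 1
b(q) = -5 + 4*q (b(q) = 4*q - 5 = -5 + 4*q)
b(8) + J(o(0))*21 = (-5 + 4*8) + 1*21 = (-5 + 32) + 21 = 27 + 21 = 48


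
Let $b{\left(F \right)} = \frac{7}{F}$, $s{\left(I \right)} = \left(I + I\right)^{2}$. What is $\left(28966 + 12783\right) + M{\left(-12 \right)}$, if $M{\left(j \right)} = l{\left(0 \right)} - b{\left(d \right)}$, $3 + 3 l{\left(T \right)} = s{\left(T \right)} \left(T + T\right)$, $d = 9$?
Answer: $\frac{375725}{9} \approx 41747.0$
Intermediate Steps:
$s{\left(I \right)} = 4 I^{2}$ ($s{\left(I \right)} = \left(2 I\right)^{2} = 4 I^{2}$)
$l{\left(T \right)} = -1 + \frac{8 T^{3}}{3}$ ($l{\left(T \right)} = -1 + \frac{4 T^{2} \left(T + T\right)}{3} = -1 + \frac{4 T^{2} \cdot 2 T}{3} = -1 + \frac{8 T^{3}}{3}$)
$M{\left(j \right)} = - \frac{16}{9}$ ($M{\left(j \right)} = \left(-1 + \frac{8 \cdot 0^{3}}{3}\right) - \frac{7}{9} = \left(-1 + \frac{8}{3} \cdot 0\right) - 7 \cdot \frac{1}{9} = \left(-1 + 0\right) - \frac{7}{9} = -1 - \frac{7}{9} = - \frac{16}{9}$)
$\left(28966 + 12783\right) + M{\left(-12 \right)} = \left(28966 + 12783\right) - \frac{16}{9} = 41749 - \frac{16}{9} = \frac{375725}{9}$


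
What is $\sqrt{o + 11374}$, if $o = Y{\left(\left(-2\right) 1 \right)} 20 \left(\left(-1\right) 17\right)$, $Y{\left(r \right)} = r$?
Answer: $7 \sqrt{246} \approx 109.79$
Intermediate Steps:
$o = 680$ ($o = \left(-2\right) 1 \cdot 20 \left(\left(-1\right) 17\right) = \left(-2\right) 20 \left(-17\right) = \left(-40\right) \left(-17\right) = 680$)
$\sqrt{o + 11374} = \sqrt{680 + 11374} = \sqrt{12054} = 7 \sqrt{246}$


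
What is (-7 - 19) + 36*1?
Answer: 10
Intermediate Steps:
(-7 - 19) + 36*1 = -26 + 36 = 10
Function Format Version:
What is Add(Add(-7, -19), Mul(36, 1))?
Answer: 10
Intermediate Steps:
Add(Add(-7, -19), Mul(36, 1)) = Add(-26, 36) = 10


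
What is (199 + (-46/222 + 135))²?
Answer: 1372776601/12321 ≈ 1.1142e+5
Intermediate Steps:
(199 + (-46/222 + 135))² = (199 + (-46*1/222 + 135))² = (199 + (-23/111 + 135))² = (199 + 14962/111)² = (37051/111)² = 1372776601/12321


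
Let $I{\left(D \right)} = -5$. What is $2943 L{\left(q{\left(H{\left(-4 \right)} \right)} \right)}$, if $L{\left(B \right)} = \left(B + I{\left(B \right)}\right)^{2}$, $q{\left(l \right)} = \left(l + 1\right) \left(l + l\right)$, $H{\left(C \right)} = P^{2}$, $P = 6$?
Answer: $20807836983$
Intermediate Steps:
$H{\left(C \right)} = 36$ ($H{\left(C \right)} = 6^{2} = 36$)
$q{\left(l \right)} = 2 l \left(1 + l\right)$ ($q{\left(l \right)} = \left(1 + l\right) 2 l = 2 l \left(1 + l\right)$)
$L{\left(B \right)} = \left(-5 + B\right)^{2}$ ($L{\left(B \right)} = \left(B - 5\right)^{2} = \left(-5 + B\right)^{2}$)
$2943 L{\left(q{\left(H{\left(-4 \right)} \right)} \right)} = 2943 \left(-5 + 2 \cdot 36 \left(1 + 36\right)\right)^{2} = 2943 \left(-5 + 2 \cdot 36 \cdot 37\right)^{2} = 2943 \left(-5 + 2664\right)^{2} = 2943 \cdot 2659^{2} = 2943 \cdot 7070281 = 20807836983$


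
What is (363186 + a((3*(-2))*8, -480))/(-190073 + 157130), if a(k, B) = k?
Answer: -121046/10981 ≈ -11.023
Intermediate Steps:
(363186 + a((3*(-2))*8, -480))/(-190073 + 157130) = (363186 + (3*(-2))*8)/(-190073 + 157130) = (363186 - 6*8)/(-32943) = (363186 - 48)*(-1/32943) = 363138*(-1/32943) = -121046/10981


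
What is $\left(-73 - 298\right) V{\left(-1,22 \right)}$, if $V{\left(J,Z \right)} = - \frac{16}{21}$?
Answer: $\frac{848}{3} \approx 282.67$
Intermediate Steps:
$V{\left(J,Z \right)} = - \frac{16}{21}$ ($V{\left(J,Z \right)} = \left(-16\right) \frac{1}{21} = - \frac{16}{21}$)
$\left(-73 - 298\right) V{\left(-1,22 \right)} = \left(-73 - 298\right) \left(- \frac{16}{21}\right) = \left(-371\right) \left(- \frac{16}{21}\right) = \frac{848}{3}$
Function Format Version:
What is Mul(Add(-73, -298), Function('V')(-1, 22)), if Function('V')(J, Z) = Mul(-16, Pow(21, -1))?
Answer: Rational(848, 3) ≈ 282.67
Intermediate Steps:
Function('V')(J, Z) = Rational(-16, 21) (Function('V')(J, Z) = Mul(-16, Rational(1, 21)) = Rational(-16, 21))
Mul(Add(-73, -298), Function('V')(-1, 22)) = Mul(Add(-73, -298), Rational(-16, 21)) = Mul(-371, Rational(-16, 21)) = Rational(848, 3)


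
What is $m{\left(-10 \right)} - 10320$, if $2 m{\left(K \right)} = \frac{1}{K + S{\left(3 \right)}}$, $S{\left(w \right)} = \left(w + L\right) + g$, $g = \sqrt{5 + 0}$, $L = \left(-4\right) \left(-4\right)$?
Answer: $- \frac{1568631}{152} - \frac{\sqrt{5}}{152} \approx -10320.0$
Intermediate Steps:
$L = 16$
$g = \sqrt{5} \approx 2.2361$
$S{\left(w \right)} = 16 + w + \sqrt{5}$ ($S{\left(w \right)} = \left(w + 16\right) + \sqrt{5} = \left(16 + w\right) + \sqrt{5} = 16 + w + \sqrt{5}$)
$m{\left(K \right)} = \frac{1}{2 \left(19 + K + \sqrt{5}\right)}$ ($m{\left(K \right)} = \frac{1}{2 \left(K + \left(16 + 3 + \sqrt{5}\right)\right)} = \frac{1}{2 \left(K + \left(19 + \sqrt{5}\right)\right)} = \frac{1}{2 \left(19 + K + \sqrt{5}\right)}$)
$m{\left(-10 \right)} - 10320 = \frac{1}{2 \left(19 - 10 + \sqrt{5}\right)} - 10320 = \frac{1}{2 \left(9 + \sqrt{5}\right)} - 10320 = -10320 + \frac{1}{2 \left(9 + \sqrt{5}\right)}$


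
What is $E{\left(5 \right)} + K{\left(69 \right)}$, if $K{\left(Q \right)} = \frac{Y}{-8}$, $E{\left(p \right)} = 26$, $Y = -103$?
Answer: $\frac{311}{8} \approx 38.875$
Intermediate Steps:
$K{\left(Q \right)} = \frac{103}{8}$ ($K{\left(Q \right)} = - \frac{103}{-8} = \left(-103\right) \left(- \frac{1}{8}\right) = \frac{103}{8}$)
$E{\left(5 \right)} + K{\left(69 \right)} = 26 + \frac{103}{8} = \frac{311}{8}$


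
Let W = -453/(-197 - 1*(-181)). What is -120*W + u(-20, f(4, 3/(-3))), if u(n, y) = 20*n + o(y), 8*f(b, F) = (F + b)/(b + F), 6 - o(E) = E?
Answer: -30333/8 ≈ -3791.6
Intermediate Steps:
o(E) = 6 - E
f(b, F) = 1/8 (f(b, F) = ((F + b)/(b + F))/8 = ((F + b)/(F + b))/8 = (1/8)*1 = 1/8)
u(n, y) = 6 - y + 20*n (u(n, y) = 20*n + (6 - y) = 6 - y + 20*n)
W = 453/16 (W = -453/(-197 + 181) = -453/(-16) = -453*(-1/16) = 453/16 ≈ 28.313)
-120*W + u(-20, f(4, 3/(-3))) = -120*453/16 + (6 - 1*1/8 + 20*(-20)) = -6795/2 + (6 - 1/8 - 400) = -6795/2 - 3153/8 = -30333/8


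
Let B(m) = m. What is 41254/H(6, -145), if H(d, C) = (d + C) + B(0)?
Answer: -41254/139 ≈ -296.79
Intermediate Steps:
H(d, C) = C + d (H(d, C) = (d + C) + 0 = (C + d) + 0 = C + d)
41254/H(6, -145) = 41254/(-145 + 6) = 41254/(-139) = 41254*(-1/139) = -41254/139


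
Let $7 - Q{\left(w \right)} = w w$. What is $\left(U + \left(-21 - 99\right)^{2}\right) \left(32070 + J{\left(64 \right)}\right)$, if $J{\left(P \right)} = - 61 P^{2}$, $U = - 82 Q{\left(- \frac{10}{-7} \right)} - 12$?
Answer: $- \frac{149202139596}{49} \approx -3.0449 \cdot 10^{9}$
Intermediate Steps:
$Q{\left(w \right)} = 7 - w^{2}$ ($Q{\left(w \right)} = 7 - w w = 7 - w^{2}$)
$U = - \frac{20514}{49}$ ($U = - 82 \left(7 - \left(- \frac{10}{-7}\right)^{2}\right) - 12 = - 82 \left(7 - \left(\left(-10\right) \left(- \frac{1}{7}\right)\right)^{2}\right) - 12 = - 82 \left(7 - \left(\frac{10}{7}\right)^{2}\right) - 12 = - 82 \left(7 - \frac{100}{49}\right) - 12 = \left(-82\right) \frac{243}{49} - 12 = - \frac{19926}{49} - 12 = - \frac{20514}{49} \approx -418.65$)
$\left(U + \left(-21 - 99\right)^{2}\right) \left(32070 + J{\left(64 \right)}\right) = \left(- \frac{20514}{49} + \left(-21 - 99\right)^{2}\right) \left(32070 - 61 \cdot 64^{2}\right) = \left(- \frac{20514}{49} + \left(-120\right)^{2}\right) \left(32070 - 249856\right) = \left(- \frac{20514}{49} + 14400\right) \left(32070 - 249856\right) = \frac{685086}{49} \left(-217786\right) = - \frac{149202139596}{49}$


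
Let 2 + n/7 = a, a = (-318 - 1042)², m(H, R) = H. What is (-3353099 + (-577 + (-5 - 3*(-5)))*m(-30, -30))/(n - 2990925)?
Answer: -3336089/9956261 ≈ -0.33507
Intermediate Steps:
a = 1849600 (a = (-1360)² = 1849600)
n = 12947186 (n = -14 + 7*1849600 = -14 + 12947200 = 12947186)
(-3353099 + (-577 + (-5 - 3*(-5)))*m(-30, -30))/(n - 2990925) = (-3353099 + (-577 + (-5 - 3*(-5)))*(-30))/(12947186 - 2990925) = (-3353099 + (-577 + (-5 + 15))*(-30))/9956261 = (-3353099 + (-577 + 10)*(-30))*(1/9956261) = (-3353099 - 567*(-30))*(1/9956261) = (-3353099 + 17010)*(1/9956261) = -3336089*1/9956261 = -3336089/9956261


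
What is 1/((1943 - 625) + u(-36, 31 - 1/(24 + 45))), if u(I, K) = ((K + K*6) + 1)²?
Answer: 4761/232326223 ≈ 2.0493e-5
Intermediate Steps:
u(I, K) = (1 + 7*K)² (u(I, K) = ((K + 6*K) + 1)² = (7*K + 1)² = (1 + 7*K)²)
1/((1943 - 625) + u(-36, 31 - 1/(24 + 45))) = 1/((1943 - 625) + (1 + 7*(31 - 1/(24 + 45)))²) = 1/(1318 + (1 + 7*(31 - 1/69))²) = 1/(1318 + (1 + 7*(2138/69))²) = 1/(1318 + (1 + 14966/69)²) = 1/(1318 + (15035/69)²) = 1/(1318 + 226051225/4761) = 1/(232326223/4761) = 4761/232326223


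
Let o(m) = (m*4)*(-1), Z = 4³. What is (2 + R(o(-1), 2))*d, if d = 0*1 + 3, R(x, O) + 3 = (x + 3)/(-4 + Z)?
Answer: -53/20 ≈ -2.6500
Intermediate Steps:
Z = 64
o(m) = -4*m (o(m) = (4*m)*(-1) = -4*m)
R(x, O) = -59/20 + x/60 (R(x, O) = -3 + (x + 3)/(-4 + 64) = -3 + (3 + x)/60 = -3 + (3 + x)*(1/60) = -3 + (1/20 + x/60) = -59/20 + x/60)
d = 3 (d = 0 + 3 = 3)
(2 + R(o(-1), 2))*d = (2 + (-59/20 + (-4*(-1))/60))*3 = (2 + (-59/20 + (1/60)*4))*3 = (2 + (-59/20 + 1/15))*3 = (2 - 173/60)*3 = -53/60*3 = -53/20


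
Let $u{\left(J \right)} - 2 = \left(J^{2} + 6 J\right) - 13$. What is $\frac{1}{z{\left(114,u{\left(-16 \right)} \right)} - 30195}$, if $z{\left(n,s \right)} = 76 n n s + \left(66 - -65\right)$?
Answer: $\frac{1}{147136640} \approx 6.7964 \cdot 10^{-9}$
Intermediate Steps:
$u{\left(J \right)} = -11 + J^{2} + 6 J$ ($u{\left(J \right)} = 2 - \left(13 - J^{2} - 6 J\right) = 2 + \left(-13 + J^{2} + 6 J\right) = -11 + J^{2} + 6 J$)
$z{\left(n,s \right)} = 131 + 76 s n^{2}$ ($z{\left(n,s \right)} = 76 n^{2} s + \left(66 + 65\right) = 76 s n^{2} + 131 = 131 + 76 s n^{2}$)
$\frac{1}{z{\left(114,u{\left(-16 \right)} \right)} - 30195} = \frac{1}{\left(131 + 76 \left(-11 + \left(-16\right)^{2} + 6 \left(-16\right)\right) 114^{2}\right) - 30195} = \frac{1}{\left(131 + 76 \left(-11 + 256 - 96\right) 12996\right) - 30195} = \frac{1}{\left(131 + 76 \cdot 149 \cdot 12996\right) - 30195} = \frac{1}{\left(131 + 147166704\right) - 30195} = \frac{1}{147166835 - 30195} = \frac{1}{147136640}$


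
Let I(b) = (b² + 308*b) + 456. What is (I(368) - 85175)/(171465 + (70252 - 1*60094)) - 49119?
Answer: -2973658696/60541 ≈ -49118.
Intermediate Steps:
I(b) = 456 + b² + 308*b
(I(368) - 85175)/(171465 + (70252 - 1*60094)) - 49119 = ((456 + 368² + 308*368) - 85175)/(171465 + (70252 - 1*60094)) - 49119 = ((456 + 135424 + 113344) - 85175)/(171465 + (70252 - 60094)) - 49119 = (249224 - 85175)/(171465 + 10158) - 49119 = 164049/181623 - 49119 = 164049*(1/181623) - 49119 = 54683/60541 - 49119 = -2973658696/60541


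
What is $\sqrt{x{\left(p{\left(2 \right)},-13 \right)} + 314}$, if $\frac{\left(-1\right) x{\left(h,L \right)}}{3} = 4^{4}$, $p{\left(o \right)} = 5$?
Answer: $i \sqrt{454} \approx 21.307 i$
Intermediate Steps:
$x{\left(h,L \right)} = -768$ ($x{\left(h,L \right)} = - 3 \cdot 4^{4} = \left(-3\right) 256 = -768$)
$\sqrt{x{\left(p{\left(2 \right)},-13 \right)} + 314} = \sqrt{-768 + 314} = \sqrt{-454} = i \sqrt{454}$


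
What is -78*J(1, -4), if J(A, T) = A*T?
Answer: 312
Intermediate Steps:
-78*J(1, -4) = -78*(-4) = 312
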